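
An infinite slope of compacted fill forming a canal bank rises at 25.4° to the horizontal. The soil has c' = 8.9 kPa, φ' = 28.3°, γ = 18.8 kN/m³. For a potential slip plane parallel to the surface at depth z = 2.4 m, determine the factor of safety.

For an infinite slope with a slip plane parallel to the surface (no pore pressure): FS = [c' + γz cos²β tanφ'] / [γz sinβ cosβ].
γz = 18.8·2.4 = 45.12 kN/m²
Numerator = 8.9 + 45.12·cos²25.4°·tan28.3° = 8.9 + 45.12·0.8160·0.5384 = 28.725 kPa
Denominator = 45.12·sin25.4°·cos25.4° = 45.12·0.4289·0.9033 = 17.483 kPa
FS = 28.725 / 17.483 = 1.643

FS = 1.64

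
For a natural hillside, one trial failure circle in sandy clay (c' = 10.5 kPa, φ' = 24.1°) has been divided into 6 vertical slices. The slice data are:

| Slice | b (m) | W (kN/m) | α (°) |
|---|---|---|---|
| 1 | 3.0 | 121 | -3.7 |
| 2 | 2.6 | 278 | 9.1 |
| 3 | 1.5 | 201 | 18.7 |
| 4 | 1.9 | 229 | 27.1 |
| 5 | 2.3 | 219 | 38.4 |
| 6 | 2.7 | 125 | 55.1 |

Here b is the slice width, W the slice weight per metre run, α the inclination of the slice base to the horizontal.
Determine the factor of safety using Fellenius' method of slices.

Ordinary method of slices: FS = Σ[c'·Δl_i + (W_i cosα_i)·tanφ'] / Σ W_i sinα_i, with Δl_i = b_i / cosα_i.
Slice 1: Δl = 3.0/cos(-3.7°) = 3.006 m; N'_1 = 121·cos(-3.7°) = 120.7; c'Δl = 31.57; W sinα = -7.8
Slice 2: Δl = 2.6/cos9.1° = 2.633 m; N'_2 = 278·cos9.1° = 274.5; c'Δl = 27.65; W sinα = 44.0
Slice 3: Δl = 1.5/cos18.7° = 1.584 m; N'_3 = 201·cos18.7° = 190.4; c'Δl = 16.63; W sinα = 64.4
Slice 4: Δl = 1.9/cos27.1° = 2.134 m; N'_4 = 229·cos27.1° = 203.9; c'Δl = 22.41; W sinα = 104.3
Slice 5: Δl = 2.3/cos38.4° = 2.935 m; N'_5 = 219·cos38.4° = 171.6; c'Δl = 30.82; W sinα = 136.0
Slice 6: Δl = 2.7/cos55.1° = 4.719 m; N'_6 = 125·cos55.1° = 71.5; c'Δl = 49.55; W sinα = 102.5
Σc'Δl = 178.6 kN/m; ΣN' = 1032.6 kN/m; ΣW sinα = 443.5 kN/m
Resisting = 178.6 + 1032.6·tan24.1° = 178.6 + 461.9 = 640.5 kN/m
FS = 640.5 / 443.5 = 1.444

FS = 1.44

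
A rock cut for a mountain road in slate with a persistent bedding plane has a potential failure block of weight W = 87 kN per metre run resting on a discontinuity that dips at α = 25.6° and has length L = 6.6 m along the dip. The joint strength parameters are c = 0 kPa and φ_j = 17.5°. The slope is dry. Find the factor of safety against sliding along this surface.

FS = 0.66

Resolving the block weight along and normal to the plane and applying the Mohr–Coulomb strength on the joint:
N' = W cosα = 87·cos25.6° = 78.5 kN/m
Driving force T = W sinα = 87·sin25.6° = 37.6 kN/m
Resisting force R = c·L + N'·tanφ_j = 0·6.6 + 78.5·tan17.5° = 0.0 + 24.7 = 24.7 kN/m
FS = R / T = 24.7 / 37.6 = 0.658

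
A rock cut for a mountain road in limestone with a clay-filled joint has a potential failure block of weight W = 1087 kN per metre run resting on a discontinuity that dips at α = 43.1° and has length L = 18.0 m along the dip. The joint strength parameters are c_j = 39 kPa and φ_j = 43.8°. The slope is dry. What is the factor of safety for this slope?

Resolving the block weight along and normal to the plane and applying the Mohr–Coulomb strength on the joint:
N' = W cosα = 1087·cos43.1° = 793.7 kN/m
Driving force T = W sinα = 1087·sin43.1° = 742.7 kN/m
Resisting force R = c_j·L + N'·tanφ_j = 39·18.0 + 793.7·tan43.8° = 702.0 + 761.1 = 1463.1 kN/m
FS = R / T = 1463.1 / 742.7 = 1.970

FS = 1.97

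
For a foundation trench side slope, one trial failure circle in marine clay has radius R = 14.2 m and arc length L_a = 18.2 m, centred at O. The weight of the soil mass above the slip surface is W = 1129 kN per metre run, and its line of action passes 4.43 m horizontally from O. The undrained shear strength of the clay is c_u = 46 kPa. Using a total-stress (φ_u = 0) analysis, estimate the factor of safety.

Taking moments about the centre O, the resisting moment is provided by the undrained shear strength acting along the arc:
M_R = c_u·L_a·R = 46·18.20·14.2 = 11888.2 kN·m/m
M_D = W·d = 1129·4.43 = 5001.5 kN·m/m
FS = M_R / M_D = 11888.2 / 5001.5 = 2.377

FS = 2.38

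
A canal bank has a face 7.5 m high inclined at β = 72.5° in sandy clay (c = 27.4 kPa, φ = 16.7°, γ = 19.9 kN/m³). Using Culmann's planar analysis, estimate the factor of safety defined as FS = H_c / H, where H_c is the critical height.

FS = 1.53

H_c = (4c/γ) · sinβ cosφ / [1 − cos(β − φ)]
    = (4·27.4/19.9) · sin72.5°·cos16.7° / [1 − cos55.8°]
    = 5.508 · 0.9135 / 0.4379 = 11.49 m
FS = H_c / H = 11.49 / 7.5 = 1.532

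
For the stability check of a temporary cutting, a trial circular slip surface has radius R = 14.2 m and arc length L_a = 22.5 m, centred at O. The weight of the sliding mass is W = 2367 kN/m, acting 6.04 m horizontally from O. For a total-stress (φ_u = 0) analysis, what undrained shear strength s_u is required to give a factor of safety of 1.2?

s_u = 53.7 kPa

FS = s_u·L_a·R / (W·d), so s_u = FS·W·d / (L_a·R).
s_u = 1.2·2367·6.04 / (22.50·14.2) = 17156.0 / 319.50 = 53.70 kPa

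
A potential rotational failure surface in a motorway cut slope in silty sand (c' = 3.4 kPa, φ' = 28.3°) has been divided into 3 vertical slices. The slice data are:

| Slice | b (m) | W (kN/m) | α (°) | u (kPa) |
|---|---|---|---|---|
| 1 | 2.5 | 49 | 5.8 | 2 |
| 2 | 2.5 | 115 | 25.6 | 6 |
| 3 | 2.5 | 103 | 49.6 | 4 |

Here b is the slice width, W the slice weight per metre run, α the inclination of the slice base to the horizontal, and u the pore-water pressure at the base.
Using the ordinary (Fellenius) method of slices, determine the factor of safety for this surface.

Ordinary method of slices: FS = Σ[c'·Δl_i + (W_i cosα_i − u_i·Δl_i)·tanφ'] / Σ W_i sinα_i, with Δl_i = b_i / cosα_i.
Slice 1: Δl = 2.5/cos5.8° = 2.513 m; N'_1 = 49·cos5.8° − 2·2.513 = 43.7; c'Δl = 8.54; W sinα = 5.0
Slice 2: Δl = 2.5/cos25.6° = 2.772 m; N'_2 = 115·cos25.6° − 6·2.772 = 87.1; c'Δl = 9.43; W sinα = 49.7
Slice 3: Δl = 2.5/cos49.6° = 3.857 m; N'_3 = 103·cos49.6° − 4·3.857 = 51.3; c'Δl = 13.11; W sinα = 78.4
Σc'Δl = 31.1 kN/m; ΣN' = 182.1 kN/m; ΣW sinα = 133.1 kN/m
Resisting = 31.1 + 182.1·tan28.3° = 31.1 + 98.1 = 129.1 kN/m
FS = 129.1 / 133.1 = 0.970

FS = 0.97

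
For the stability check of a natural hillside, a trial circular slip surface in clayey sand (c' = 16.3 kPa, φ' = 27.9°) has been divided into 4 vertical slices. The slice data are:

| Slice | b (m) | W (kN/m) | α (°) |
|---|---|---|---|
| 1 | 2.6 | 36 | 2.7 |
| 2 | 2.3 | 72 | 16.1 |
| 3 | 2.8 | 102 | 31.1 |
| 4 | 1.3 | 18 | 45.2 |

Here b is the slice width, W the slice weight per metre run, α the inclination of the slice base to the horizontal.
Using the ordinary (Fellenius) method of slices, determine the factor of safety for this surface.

FS = 3.14

Ordinary method of slices: FS = Σ[c'·Δl_i + (W_i cosα_i)·tanφ'] / Σ W_i sinα_i, with Δl_i = b_i / cosα_i.
Slice 1: Δl = 2.6/cos2.7° = 2.603 m; N'_1 = 36·cos2.7° = 36.0; c'Δl = 42.43; W sinα = 1.7
Slice 2: Δl = 2.3/cos16.1° = 2.394 m; N'_2 = 72·cos16.1° = 69.2; c'Δl = 39.02; W sinα = 20.0
Slice 3: Δl = 2.8/cos31.1° = 3.270 m; N'_3 = 102·cos31.1° = 87.3; c'Δl = 53.30; W sinα = 52.7
Slice 4: Δl = 1.3/cos45.2° = 1.845 m; N'_4 = 18·cos45.2° = 12.7; c'Δl = 30.07; W sinα = 12.8
Σc'Δl = 164.8 kN/m; ΣN' = 205.2 kN/m; ΣW sinα = 87.1 kN/m
Resisting = 164.8 + 205.2·tan27.9° = 164.8 + 108.6 = 273.4 kN/m
FS = 273.4 / 87.1 = 3.139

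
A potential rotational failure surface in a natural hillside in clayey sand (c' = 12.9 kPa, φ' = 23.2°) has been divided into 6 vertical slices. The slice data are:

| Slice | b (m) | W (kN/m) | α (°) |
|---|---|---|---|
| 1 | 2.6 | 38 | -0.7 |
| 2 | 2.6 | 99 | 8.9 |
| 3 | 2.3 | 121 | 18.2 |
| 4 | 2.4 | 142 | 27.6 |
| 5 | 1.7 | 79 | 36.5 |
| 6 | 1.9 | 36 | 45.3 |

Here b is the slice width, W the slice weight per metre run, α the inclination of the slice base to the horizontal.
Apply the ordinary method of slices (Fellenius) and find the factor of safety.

FS = 2.07

Ordinary method of slices: FS = Σ[c'·Δl_i + (W_i cosα_i)·tanφ'] / Σ W_i sinα_i, with Δl_i = b_i / cosα_i.
Slice 1: Δl = 2.6/cos(-0.7°) = 2.600 m; N'_1 = 38·cos(-0.7°) = 38.0; c'Δl = 33.54; W sinα = -0.5
Slice 2: Δl = 2.6/cos8.9° = 2.632 m; N'_2 = 99·cos8.9° = 97.8; c'Δl = 33.95; W sinα = 15.3
Slice 3: Δl = 2.3/cos18.2° = 2.421 m; N'_3 = 121·cos18.2° = 114.9; c'Δl = 31.23; W sinα = 37.8
Slice 4: Δl = 2.4/cos27.6° = 2.708 m; N'_4 = 142·cos27.6° = 125.8; c'Δl = 34.94; W sinα = 65.8
Slice 5: Δl = 1.7/cos36.5° = 2.115 m; N'_5 = 79·cos36.5° = 63.5; c'Δl = 27.28; W sinα = 47.0
Slice 6: Δl = 1.9/cos45.3° = 2.701 m; N'_6 = 36·cos45.3° = 25.3; c'Δl = 34.85; W sinα = 25.6
Σc'Δl = 195.8 kN/m; ΣN' = 465.4 kN/m; ΣW sinα = 191.0 kN/m
Resisting = 195.8 + 465.4·tan23.2° = 195.8 + 199.5 = 395.3 kN/m
FS = 395.3 / 191.0 = 2.069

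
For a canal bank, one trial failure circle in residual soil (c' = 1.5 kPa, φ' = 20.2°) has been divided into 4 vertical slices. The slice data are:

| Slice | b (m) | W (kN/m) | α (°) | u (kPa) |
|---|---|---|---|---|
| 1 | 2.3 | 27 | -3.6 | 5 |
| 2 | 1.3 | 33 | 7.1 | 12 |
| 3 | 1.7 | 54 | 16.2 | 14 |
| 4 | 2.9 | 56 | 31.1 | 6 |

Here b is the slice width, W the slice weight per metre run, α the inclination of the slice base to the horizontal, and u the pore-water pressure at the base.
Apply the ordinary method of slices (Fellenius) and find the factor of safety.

Ordinary method of slices: FS = Σ[c'·Δl_i + (W_i cosα_i − u_i·Δl_i)·tanφ'] / Σ W_i sinα_i, with Δl_i = b_i / cosα_i.
Slice 1: Δl = 2.3/cos(-3.6°) = 2.305 m; N'_1 = 27·cos(-3.6°) − 5·2.305 = 15.4; c'Δl = 3.46; W sinα = -1.7
Slice 2: Δl = 1.3/cos7.1° = 1.310 m; N'_2 = 33·cos7.1° − 12·1.310 = 17.0; c'Δl = 1.97; W sinα = 4.1
Slice 3: Δl = 1.7/cos16.2° = 1.770 m; N'_3 = 54·cos16.2° − 14·1.770 = 27.1; c'Δl = 2.66; W sinα = 15.1
Slice 4: Δl = 2.9/cos31.1° = 3.387 m; N'_4 = 56·cos31.1° − 6·3.387 = 27.6; c'Δl = 5.08; W sinα = 28.9
Σc'Δl = 13.2 kN/m; ΣN' = 87.2 kN/m; ΣW sinα = 46.4 kN/m
Resisting = 13.2 + 87.2·tan20.2° = 13.2 + 32.1 = 45.2 kN/m
FS = 45.2 / 46.4 = 0.975

FS = 0.98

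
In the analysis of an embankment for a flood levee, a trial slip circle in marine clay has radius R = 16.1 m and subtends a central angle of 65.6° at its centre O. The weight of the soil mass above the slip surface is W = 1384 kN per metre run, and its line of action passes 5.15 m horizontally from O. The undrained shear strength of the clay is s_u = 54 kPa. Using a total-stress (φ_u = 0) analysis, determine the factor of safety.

Taking moments about the centre O, the resisting moment is provided by the undrained shear strength acting along the arc:
Arc length L_a = R·θ = 16.1·(65.6°·π/180) = 16.1·1.1449 = 18.43 m
M_R = s_u·L_a·R = 54·18.43·16.1 = 16026.1 kN·m/m
M_D = W·d = 1384·5.15 = 7127.6 kN·m/m
FS = M_R / M_D = 16026.1 / 7127.6 = 2.248

FS = 2.25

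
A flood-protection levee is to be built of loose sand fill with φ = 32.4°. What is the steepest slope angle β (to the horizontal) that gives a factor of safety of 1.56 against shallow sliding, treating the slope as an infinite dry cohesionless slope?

β = 22.1°

For an infinite dry cohesionless slope FS = tanφ/tanβ, so tanβ = tanφ / FS.
tanβ = tan32.4° / 1.56 = 0.6346 / 1.56 = 0.4068
β = arctan(0.4068) = 22.14°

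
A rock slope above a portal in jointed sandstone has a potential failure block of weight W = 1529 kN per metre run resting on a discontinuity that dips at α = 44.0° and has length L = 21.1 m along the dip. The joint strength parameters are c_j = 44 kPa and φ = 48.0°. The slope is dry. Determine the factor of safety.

Resolving the block weight along and normal to the plane and applying the Mohr–Coulomb strength on the joint:
N' = W cosα = 1529·cos44.0° = 1099.9 kN/m
Driving force T = W sinα = 1529·sin44.0° = 1062.1 kN/m
Resisting force R = c_j·L + N'·tanφ = 44·21.1 + 1099.9·tan48.0° = 928.4 + 1221.5 = 2149.9 kN/m
FS = R / T = 2149.9 / 1062.1 = 2.024

FS = 2.02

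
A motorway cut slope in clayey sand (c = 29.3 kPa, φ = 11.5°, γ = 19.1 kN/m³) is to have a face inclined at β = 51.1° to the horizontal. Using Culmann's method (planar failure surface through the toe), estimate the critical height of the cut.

Culmann's analysis gives the critical failure plane at α_cr = (β + φ)/2 = (51.1 + 11.5)/2 = 31.3°, and the critical height
H_c = (4c/γ) · sinβ cosφ / [1 − cos(β − φ)]
    = (4·29.3/19.1) · sin51.1°·cos11.5° / [1 − cos(39.6°)]
    = 6.136 · 0.7782·0.9799 / [1 − 0.7705]
    = 6.136 · 0.7626 / 0.2295
    = 20.39 m

H_c = 20.39 m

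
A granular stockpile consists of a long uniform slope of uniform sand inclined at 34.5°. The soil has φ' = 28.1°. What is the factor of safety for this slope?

FS = 0.78

For a dry cohesionless infinite slope the factor of safety is FS = tanφ' / tanβ.
FS = tan28.1° / tan34.5° = 0.5340 / 0.6873 = 0.777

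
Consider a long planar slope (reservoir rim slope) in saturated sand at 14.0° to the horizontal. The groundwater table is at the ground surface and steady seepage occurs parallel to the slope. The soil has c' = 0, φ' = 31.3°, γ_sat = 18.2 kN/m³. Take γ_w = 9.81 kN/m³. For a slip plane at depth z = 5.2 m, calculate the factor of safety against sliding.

With seepage parallel to the slope and the water table at the surface, the effective normal stress on the slip plane uses the buoyant unit weight γ' = γ_sat − γ_w while the driving shear stress uses γ_sat:
FS = [c' + γ' z cos²β tanφ'] / [γ_sat z sinβ cosβ]
(For c' = 0 this reduces to FS = (γ'/γ_sat)·tanφ'/tanβ.)
γ' = 18.2 − 9.81 = 8.39 kN/m³
Numerator = 0.0 + 8.39·5.2·cos²14.0°·tan31.3° = 0.0 + 8.39·5.2·0.9415·0.6080 = 24.974 kPa
Denominator = 18.2·5.2·sin14.0°·cos14.0° = 18.2·5.2·0.2419·0.9703 = 22.215 kPa
FS = 24.974 / 22.215 = 1.124

FS = 1.12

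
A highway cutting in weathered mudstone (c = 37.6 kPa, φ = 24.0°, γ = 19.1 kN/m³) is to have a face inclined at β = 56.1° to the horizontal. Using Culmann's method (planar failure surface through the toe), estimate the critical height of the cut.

Culmann's analysis gives the critical failure plane at α_cr = (β + φ)/2 = (56.1 + 24.0)/2 = 40.0°, and the critical height
H_c = (4c/γ) · sinβ cosφ / [1 − cos(β − φ)]
    = (4·37.6/19.1) · sin56.1°·cos24.0° / [1 − cos(32.1°)]
    = 7.874 · 0.8300·0.9135 / [1 − 0.8471]
    = 7.874 · 0.7583 / 0.1529
    = 39.06 m

H_c = 39.06 m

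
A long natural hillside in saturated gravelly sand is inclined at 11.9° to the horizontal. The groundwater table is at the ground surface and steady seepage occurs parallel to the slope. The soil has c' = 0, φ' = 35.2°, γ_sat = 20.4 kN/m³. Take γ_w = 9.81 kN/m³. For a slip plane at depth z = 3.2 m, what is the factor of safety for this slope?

With seepage parallel to the slope and the water table at the surface, the effective normal stress on the slip plane uses the buoyant unit weight γ' = γ_sat − γ_w while the driving shear stress uses γ_sat:
FS = [c' + γ' z cos²β tanφ'] / [γ_sat z sinβ cosβ]
(For c' = 0 this reduces to FS = (γ'/γ_sat)·tanφ'/tanβ.)
γ' = 20.4 − 9.81 = 10.59 kN/m³
Numerator = 0.0 + 10.59·3.2·cos²11.9°·tan35.2° = 0.0 + 10.59·3.2·0.9575·0.7054 = 22.889 kPa
Denominator = 20.4·3.2·sin11.9°·cos11.9° = 20.4·3.2·0.2062·0.9785 = 13.172 kPa
FS = 22.889 / 13.172 = 1.738

FS = 1.74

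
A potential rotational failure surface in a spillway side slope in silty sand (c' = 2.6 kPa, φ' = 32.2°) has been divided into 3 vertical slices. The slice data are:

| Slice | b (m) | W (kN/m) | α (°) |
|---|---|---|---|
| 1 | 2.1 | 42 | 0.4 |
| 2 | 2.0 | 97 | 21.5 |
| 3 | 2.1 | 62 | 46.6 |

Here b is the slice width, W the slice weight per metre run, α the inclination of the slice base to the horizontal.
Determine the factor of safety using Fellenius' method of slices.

Ordinary method of slices: FS = Σ[c'·Δl_i + (W_i cosα_i)·tanφ'] / Σ W_i sinα_i, with Δl_i = b_i / cosα_i.
Slice 1: Δl = 2.1/cos0.4° = 2.100 m; N'_1 = 42·cos0.4° = 42.0; c'Δl = 5.46; W sinα = 0.3
Slice 2: Δl = 2.0/cos21.5° = 2.150 m; N'_2 = 97·cos21.5° = 90.3; c'Δl = 5.59; W sinα = 35.6
Slice 3: Δl = 2.1/cos46.6° = 3.056 m; N'_3 = 62·cos46.6° = 42.6; c'Δl = 7.95; W sinα = 45.0
Σc'Δl = 19.0 kN/m; ΣN' = 174.8 kN/m; ΣW sinα = 80.9 kN/m
Resisting = 19.0 + 174.8·tan32.2° = 19.0 + 110.1 = 129.1 kN/m
FS = 129.1 / 80.9 = 1.596

FS = 1.60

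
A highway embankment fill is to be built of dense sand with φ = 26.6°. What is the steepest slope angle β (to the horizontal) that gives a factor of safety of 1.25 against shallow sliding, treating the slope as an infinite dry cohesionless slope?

β = 21.8°

For an infinite dry cohesionless slope FS = tanφ/tanβ, so tanβ = tanφ / FS.
tanβ = tan26.6° / 1.25 = 0.5008 / 1.25 = 0.4006
β = arctan(0.4006) = 21.83°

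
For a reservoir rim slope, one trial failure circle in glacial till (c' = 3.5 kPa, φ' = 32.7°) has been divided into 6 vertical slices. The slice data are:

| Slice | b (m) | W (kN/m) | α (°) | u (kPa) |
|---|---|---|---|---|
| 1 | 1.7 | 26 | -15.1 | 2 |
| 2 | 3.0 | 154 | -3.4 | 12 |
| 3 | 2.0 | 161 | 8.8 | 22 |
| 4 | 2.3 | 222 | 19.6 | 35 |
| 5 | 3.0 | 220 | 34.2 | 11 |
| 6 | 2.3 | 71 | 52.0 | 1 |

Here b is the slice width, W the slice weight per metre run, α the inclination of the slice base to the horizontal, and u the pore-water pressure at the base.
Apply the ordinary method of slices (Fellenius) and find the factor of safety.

FS = 1.59

Ordinary method of slices: FS = Σ[c'·Δl_i + (W_i cosα_i − u_i·Δl_i)·tanφ'] / Σ W_i sinα_i, with Δl_i = b_i / cosα_i.
Slice 1: Δl = 1.7/cos(-15.1°) = 1.761 m; N'_1 = 26·cos(-15.1°) − 2·1.761 = 21.6; c'Δl = 6.16; W sinα = -6.8
Slice 2: Δl = 3.0/cos(-3.4°) = 3.005 m; N'_2 = 154·cos(-3.4°) − 12·3.005 = 117.7; c'Δl = 10.52; W sinα = -9.1
Slice 3: Δl = 2.0/cos8.8° = 2.024 m; N'_3 = 161·cos8.8° − 22·2.024 = 114.6; c'Δl = 7.08; W sinα = 24.6
Slice 4: Δl = 2.3/cos19.6° = 2.441 m; N'_4 = 222·cos19.6° − 35·2.441 = 123.7; c'Δl = 8.55; W sinα = 74.5
Slice 5: Δl = 3.0/cos34.2° = 3.627 m; N'_5 = 220·cos34.2° − 11·3.627 = 142.1; c'Δl = 12.70; W sinα = 123.7
Slice 6: Δl = 2.3/cos52.0° = 3.736 m; N'_6 = 71·cos52.0° − 1·3.736 = 40.0; c'Δl = 13.08; W sinα = 55.9
Σc'Δl = 58.1 kN/m; ΣN' = 559.5 kN/m; ΣW sinα = 262.8 kN/m
Resisting = 58.1 + 559.5·tan32.7° = 58.1 + 359.2 = 417.3 kN/m
FS = 417.3 / 262.8 = 1.588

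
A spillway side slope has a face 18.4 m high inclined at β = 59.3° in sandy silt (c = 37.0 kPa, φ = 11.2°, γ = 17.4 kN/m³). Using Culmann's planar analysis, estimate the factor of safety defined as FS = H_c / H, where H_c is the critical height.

H_c = (4c/γ) · sinβ cosφ / [1 − cos(β − φ)]
    = (4·37.0/17.4) · sin59.3°·cos11.2° / [1 − cos48.1°]
    = 8.506 · 0.8435 / 0.3322 = 21.60 m
FS = H_c / H = 21.60 / 18.4 = 1.174

FS = 1.17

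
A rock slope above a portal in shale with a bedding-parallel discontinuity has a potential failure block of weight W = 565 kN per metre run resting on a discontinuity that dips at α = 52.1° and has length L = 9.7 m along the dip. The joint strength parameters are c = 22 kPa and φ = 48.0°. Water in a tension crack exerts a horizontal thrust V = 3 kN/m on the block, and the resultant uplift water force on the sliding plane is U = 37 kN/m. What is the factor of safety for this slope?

Resolving the block weight along and normal to the plane and applying the Mohr–Coulomb strength on the joint:
N' = W cosα − U − V sinα = 565·cos52.1° − 37 − 3·sin52.1° = 307.7 kN/m
Driving force T = W sinα + V cosα = 565·sin52.1° + 3·cos52.1° = 447.7 kN/m
Resisting force R = c·L + N'·tanφ = 22·9.7 + 307.7·tan48.0° = 213.4 + 341.7 = 555.1 kN/m
FS = R / T = 555.1 / 447.7 = 1.240

FS = 1.24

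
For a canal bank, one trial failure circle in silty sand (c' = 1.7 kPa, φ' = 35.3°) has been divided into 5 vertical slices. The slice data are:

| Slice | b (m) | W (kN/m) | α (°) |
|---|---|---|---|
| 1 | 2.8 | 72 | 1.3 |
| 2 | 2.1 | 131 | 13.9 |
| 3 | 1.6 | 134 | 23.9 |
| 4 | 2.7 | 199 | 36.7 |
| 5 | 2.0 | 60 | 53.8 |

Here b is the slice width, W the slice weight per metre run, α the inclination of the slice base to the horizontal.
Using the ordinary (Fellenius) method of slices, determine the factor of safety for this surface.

FS = 1.53

Ordinary method of slices: FS = Σ[c'·Δl_i + (W_i cosα_i)·tanφ'] / Σ W_i sinα_i, with Δl_i = b_i / cosα_i.
Slice 1: Δl = 2.8/cos1.3° = 2.801 m; N'_1 = 72·cos1.3° = 72.0; c'Δl = 4.76; W sinα = 1.6
Slice 2: Δl = 2.1/cos13.9° = 2.163 m; N'_2 = 131·cos13.9° = 127.2; c'Δl = 3.68; W sinα = 31.5
Slice 3: Δl = 1.6/cos23.9° = 1.750 m; N'_3 = 134·cos23.9° = 122.5; c'Δl = 2.98; W sinα = 54.3
Slice 4: Δl = 2.7/cos36.7° = 3.368 m; N'_4 = 199·cos36.7° = 159.6; c'Δl = 5.72; W sinα = 118.9
Slice 5: Δl = 2.0/cos53.8° = 3.386 m; N'_5 = 60·cos53.8° = 35.4; c'Δl = 5.76; W sinα = 48.4
Σc'Δl = 22.9 kN/m; ΣN' = 516.6 kN/m; ΣW sinα = 254.7 kN/m
Resisting = 22.9 + 516.6·tan35.3° = 22.9 + 365.8 = 388.7 kN/m
FS = 388.7 / 254.7 = 1.526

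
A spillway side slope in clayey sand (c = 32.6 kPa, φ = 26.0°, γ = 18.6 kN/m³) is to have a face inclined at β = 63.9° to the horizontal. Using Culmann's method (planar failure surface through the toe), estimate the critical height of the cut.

Culmann's analysis gives the critical failure plane at α_cr = (β + φ)/2 = (63.9 + 26.0)/2 = 45.0°, and the critical height
H_c = (4c/γ) · sinβ cosφ / [1 − cos(β − φ)]
    = (4·32.6/18.6) · sin63.9°·cos26.0° / [1 − cos(37.9°)]
    = 7.011 · 0.8980·0.8988 / [1 − 0.7891]
    = 7.011 · 0.8071 / 0.2109
    = 26.83 m

H_c = 26.83 m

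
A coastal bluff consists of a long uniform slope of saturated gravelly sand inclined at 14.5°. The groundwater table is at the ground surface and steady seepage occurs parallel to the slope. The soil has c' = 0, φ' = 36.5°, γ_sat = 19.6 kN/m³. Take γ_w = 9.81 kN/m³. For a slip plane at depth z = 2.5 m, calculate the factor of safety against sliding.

With seepage parallel to the slope and the water table at the surface, the effective normal stress on the slip plane uses the buoyant unit weight γ' = γ_sat − γ_w while the driving shear stress uses γ_sat:
FS = [c' + γ' z cos²β tanφ'] / [γ_sat z sinβ cosβ]
(For c' = 0 this reduces to FS = (γ'/γ_sat)·tanφ'/tanβ.)
γ' = 19.6 − 9.81 = 9.79 kN/m³
Numerator = 0.0 + 9.79·2.5·cos²14.5°·tan36.5° = 0.0 + 9.79·2.5·0.9373·0.7400 = 16.975 kPa
Denominator = 19.6·2.5·sin14.5°·cos14.5° = 19.6·2.5·0.2504·0.9681 = 11.878 kPa
FS = 16.975 / 11.878 = 1.429

FS = 1.43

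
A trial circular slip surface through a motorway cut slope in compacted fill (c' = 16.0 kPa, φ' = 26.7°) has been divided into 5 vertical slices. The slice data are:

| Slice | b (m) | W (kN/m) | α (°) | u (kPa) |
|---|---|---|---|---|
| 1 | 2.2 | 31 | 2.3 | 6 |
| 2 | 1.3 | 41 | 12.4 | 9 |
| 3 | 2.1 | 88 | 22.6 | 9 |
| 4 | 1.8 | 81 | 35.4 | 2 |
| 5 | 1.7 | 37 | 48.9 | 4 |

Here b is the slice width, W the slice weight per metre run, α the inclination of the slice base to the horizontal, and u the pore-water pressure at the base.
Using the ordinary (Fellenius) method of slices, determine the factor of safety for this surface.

Ordinary method of slices: FS = Σ[c'·Δl_i + (W_i cosα_i − u_i·Δl_i)·tanφ'] / Σ W_i sinα_i, with Δl_i = b_i / cosα_i.
Slice 1: Δl = 2.2/cos2.3° = 2.202 m; N'_1 = 31·cos2.3° − 6·2.202 = 17.8; c'Δl = 35.23; W sinα = 1.2
Slice 2: Δl = 1.3/cos12.4° = 1.331 m; N'_2 = 41·cos12.4° − 9·1.331 = 28.1; c'Δl = 21.30; W sinα = 8.8
Slice 3: Δl = 2.1/cos22.6° = 2.275 m; N'_3 = 88·cos22.6° − 9·2.275 = 60.8; c'Δl = 36.39; W sinα = 33.8
Slice 4: Δl = 1.8/cos35.4° = 2.208 m; N'_4 = 81·cos35.4° − 2·2.208 = 61.6; c'Δl = 35.33; W sinα = 46.9
Slice 5: Δl = 1.7/cos48.9° = 2.586 m; N'_5 = 37·cos48.9° − 4·2.586 = 14.0; c'Δl = 41.38; W sinα = 27.9
Σc'Δl = 169.6 kN/m; ΣN' = 182.2 kN/m; ΣW sinα = 118.7 kN/m
Resisting = 169.6 + 182.2·tan26.7° = 169.6 + 91.6 = 261.3 kN/m
FS = 261.3 / 118.7 = 2.202

FS = 2.20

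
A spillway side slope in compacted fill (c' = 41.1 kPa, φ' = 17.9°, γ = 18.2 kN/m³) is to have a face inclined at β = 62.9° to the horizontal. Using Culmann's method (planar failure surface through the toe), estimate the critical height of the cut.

H_c = 26.13 m

Culmann's analysis gives the critical failure plane at α_cr = (β + φ')/2 = (62.9 + 17.9)/2 = 40.4°, and the critical height
H_c = (4c'/γ) · sinβ cosφ' / [1 − cos(β − φ')]
    = (4·41.1/18.2) · sin62.9°·cos17.9° / [1 − cos(45.0°)]
    = 9.033 · 0.8902·0.9516 / [1 − 0.7071]
    = 9.033 · 0.8471 / 0.2929
    = 26.13 m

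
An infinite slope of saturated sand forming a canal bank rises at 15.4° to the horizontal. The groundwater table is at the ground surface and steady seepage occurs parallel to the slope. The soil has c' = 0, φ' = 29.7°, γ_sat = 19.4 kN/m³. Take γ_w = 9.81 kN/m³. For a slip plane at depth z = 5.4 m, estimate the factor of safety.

FS = 1.02

With seepage parallel to the slope and the water table at the surface, the effective normal stress on the slip plane uses the buoyant unit weight γ' = γ_sat − γ_w while the driving shear stress uses γ_sat:
FS = [c' + γ' z cos²β tanφ'] / [γ_sat z sinβ cosβ]
(For c' = 0 this reduces to FS = (γ'/γ_sat)·tanφ'/tanβ.)
γ' = 19.4 − 9.81 = 9.59 kN/m³
Numerator = 0.0 + 9.59·5.4·cos²15.4°·tan29.7° = 0.0 + 9.59·5.4·0.9295·0.5704 = 27.455 kPa
Denominator = 19.4·5.4·sin15.4°·cos15.4° = 19.4·5.4·0.2656·0.9641 = 26.821 kPa
FS = 27.455 / 26.821 = 1.024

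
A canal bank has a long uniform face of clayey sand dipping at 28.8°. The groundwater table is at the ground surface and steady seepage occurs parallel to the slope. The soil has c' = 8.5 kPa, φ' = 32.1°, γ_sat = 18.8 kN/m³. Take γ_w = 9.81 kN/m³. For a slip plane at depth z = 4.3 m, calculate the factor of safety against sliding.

With seepage parallel to the slope and the water table at the surface, the effective normal stress on the slip plane uses the buoyant unit weight γ' = γ_sat − γ_w while the driving shear stress uses γ_sat:
FS = [c' + γ' z cos²β tanφ'] / [γ_sat z sinβ cosβ]
γ' = 18.8 − 9.81 = 8.99 kN/m³
Numerator = 8.5 + 8.99·4.3·cos²28.8°·tan32.1° = 8.5 + 8.99·4.3·0.7679·0.6273 = 27.122 kPa
Denominator = 18.8·4.3·sin28.8°·cos28.8° = 18.8·4.3·0.4818·0.8763 = 34.128 kPa
FS = 27.122 / 34.128 = 0.795

FS = 0.79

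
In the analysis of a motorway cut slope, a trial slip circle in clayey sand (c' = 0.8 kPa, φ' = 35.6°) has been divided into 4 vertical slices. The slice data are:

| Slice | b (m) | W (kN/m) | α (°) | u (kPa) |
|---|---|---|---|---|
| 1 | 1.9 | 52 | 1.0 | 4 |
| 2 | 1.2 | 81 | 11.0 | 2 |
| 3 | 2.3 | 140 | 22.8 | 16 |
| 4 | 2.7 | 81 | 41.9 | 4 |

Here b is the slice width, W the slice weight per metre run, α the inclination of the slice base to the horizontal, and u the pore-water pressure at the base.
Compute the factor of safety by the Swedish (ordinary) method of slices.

Ordinary method of slices: FS = Σ[c'·Δl_i + (W_i cosα_i − u_i·Δl_i)·tanφ'] / Σ W_i sinα_i, with Δl_i = b_i / cosα_i.
Slice 1: Δl = 1.9/cos1.0° = 1.900 m; N'_1 = 52·cos1.0° − 4·1.900 = 44.4; c'Δl = 1.52; W sinα = 0.9
Slice 2: Δl = 1.2/cos11.0° = 1.222 m; N'_2 = 81·cos11.0° − 2·1.222 = 77.1; c'Δl = 0.98; W sinα = 15.5
Slice 3: Δl = 2.3/cos22.8° = 2.495 m; N'_3 = 140·cos22.8° − 16·2.495 = 89.1; c'Δl = 2.00; W sinα = 54.3
Slice 4: Δl = 2.7/cos41.9° = 3.628 m; N'_4 = 81·cos41.9° − 4·3.628 = 45.8; c'Δl = 2.90; W sinα = 54.1
Σc'Δl = 7.4 kN/m; ΣN' = 256.4 kN/m; ΣW sinα = 124.7 kN/m
Resisting = 7.4 + 256.4·tan35.6° = 7.4 + 183.5 = 190.9 kN/m
FS = 190.9 / 124.7 = 1.531

FS = 1.53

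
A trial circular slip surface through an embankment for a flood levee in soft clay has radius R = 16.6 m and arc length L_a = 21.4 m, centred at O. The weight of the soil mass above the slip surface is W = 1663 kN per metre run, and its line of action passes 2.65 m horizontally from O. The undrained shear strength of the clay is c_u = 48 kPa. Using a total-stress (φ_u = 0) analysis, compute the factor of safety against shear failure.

FS = 3.87

Taking moments about the centre O, the resisting moment is provided by the undrained shear strength acting along the arc:
M_R = c_u·L_a·R = 48·21.40·16.6 = 17051.5 kN·m/m
M_D = W·d = 1663·2.65 = 4406.9 kN·m/m
FS = M_R / M_D = 17051.5 / 4406.9 = 3.869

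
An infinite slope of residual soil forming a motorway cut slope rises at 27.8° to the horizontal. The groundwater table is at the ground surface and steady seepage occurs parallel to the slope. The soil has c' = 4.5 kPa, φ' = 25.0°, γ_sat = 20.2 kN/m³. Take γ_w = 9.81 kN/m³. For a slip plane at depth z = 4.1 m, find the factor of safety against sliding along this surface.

With seepage parallel to the slope and the water table at the surface, the effective normal stress on the slip plane uses the buoyant unit weight γ' = γ_sat − γ_w while the driving shear stress uses γ_sat:
FS = [c' + γ' z cos²β tanφ'] / [γ_sat z sinβ cosβ]
γ' = 20.2 − 9.81 = 10.39 kN/m³
Numerator = 4.5 + 10.39·4.1·cos²27.8°·tan25.0° = 4.5 + 10.39·4.1·0.7825·0.4663 = 20.043 kPa
Denominator = 20.2·4.1·sin27.8°·cos27.8° = 20.2·4.1·0.4664·0.8846 = 34.168 kPa
FS = 20.043 / 34.168 = 0.587

FS = 0.59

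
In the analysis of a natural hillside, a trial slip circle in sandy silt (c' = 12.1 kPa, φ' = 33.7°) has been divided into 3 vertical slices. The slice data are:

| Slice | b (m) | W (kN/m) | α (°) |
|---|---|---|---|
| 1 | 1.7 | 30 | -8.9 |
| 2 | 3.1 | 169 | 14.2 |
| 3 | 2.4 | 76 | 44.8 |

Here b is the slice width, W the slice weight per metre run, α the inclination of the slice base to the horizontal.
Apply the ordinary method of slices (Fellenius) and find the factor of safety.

FS = 2.94

Ordinary method of slices: FS = Σ[c'·Δl_i + (W_i cosα_i)·tanφ'] / Σ W_i sinα_i, with Δl_i = b_i / cosα_i.
Slice 1: Δl = 1.7/cos(-8.9°) = 1.721 m; N'_1 = 30·cos(-8.9°) = 29.6; c'Δl = 20.82; W sinα = -4.6
Slice 2: Δl = 3.1/cos14.2° = 3.198 m; N'_2 = 169·cos14.2° = 163.8; c'Δl = 38.69; W sinα = 41.5
Slice 3: Δl = 2.4/cos44.8° = 3.382 m; N'_3 = 76·cos44.8° = 53.9; c'Δl = 40.93; W sinα = 53.6
Σc'Δl = 100.4 kN/m; ΣN' = 247.4 kN/m; ΣW sinα = 90.4 kN/m
Resisting = 100.4 + 247.4·tan33.7° = 100.4 + 165.0 = 265.4 kN/m
FS = 265.4 / 90.4 = 2.937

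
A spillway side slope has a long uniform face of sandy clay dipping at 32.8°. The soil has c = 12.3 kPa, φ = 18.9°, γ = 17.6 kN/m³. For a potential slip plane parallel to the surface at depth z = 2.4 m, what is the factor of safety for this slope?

FS = 1.17

For an infinite slope with a slip plane parallel to the surface (no pore pressure): FS = [c + γz cos²β tanφ] / [γz sinβ cosβ].
γz = 17.6·2.4 = 42.24 kN/m²
Numerator = 12.3 + 42.24·cos²32.8°·tan18.9° = 12.3 + 42.24·0.7066·0.3424 = 22.518 kPa
Denominator = 42.24·sin32.8°·cos32.8° = 42.24·0.5417·0.8406 = 19.234 kPa
FS = 22.518 / 19.234 = 1.171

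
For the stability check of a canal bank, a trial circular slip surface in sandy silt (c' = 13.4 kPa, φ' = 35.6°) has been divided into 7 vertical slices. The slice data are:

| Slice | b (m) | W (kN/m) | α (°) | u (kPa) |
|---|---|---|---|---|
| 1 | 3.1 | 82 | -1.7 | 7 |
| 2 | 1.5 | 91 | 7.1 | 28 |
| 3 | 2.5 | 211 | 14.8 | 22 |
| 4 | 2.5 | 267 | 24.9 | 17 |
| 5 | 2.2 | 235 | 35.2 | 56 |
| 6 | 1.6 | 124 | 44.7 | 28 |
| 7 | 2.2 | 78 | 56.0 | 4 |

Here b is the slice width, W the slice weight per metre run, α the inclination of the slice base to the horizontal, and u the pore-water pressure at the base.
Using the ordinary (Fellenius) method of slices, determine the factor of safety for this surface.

FS = 1.39

Ordinary method of slices: FS = Σ[c'·Δl_i + (W_i cosα_i − u_i·Δl_i)·tanφ'] / Σ W_i sinα_i, with Δl_i = b_i / cosα_i.
Slice 1: Δl = 3.1/cos(-1.7°) = 3.101 m; N'_1 = 82·cos(-1.7°) − 7·3.101 = 60.3; c'Δl = 41.56; W sinα = -2.4
Slice 2: Δl = 1.5/cos7.1° = 1.512 m; N'_2 = 91·cos7.1° − 28·1.512 = 48.0; c'Δl = 20.26; W sinα = 11.2
Slice 3: Δl = 2.5/cos14.8° = 2.586 m; N'_3 = 211·cos14.8° − 22·2.586 = 147.1; c'Δl = 34.65; W sinα = 53.9
Slice 4: Δl = 2.5/cos24.9° = 2.756 m; N'_4 = 267·cos24.9° − 17·2.756 = 195.3; c'Δl = 36.93; W sinα = 112.4
Slice 5: Δl = 2.2/cos35.2° = 2.692 m; N'_5 = 235·cos35.2° − 56·2.692 = 41.3; c'Δl = 36.08; W sinα = 135.5
Slice 6: Δl = 1.6/cos44.7° = 2.251 m; N'_6 = 124·cos44.7° − 28·2.251 = 25.1; c'Δl = 30.16; W sinα = 87.2
Slice 7: Δl = 2.2/cos56.0° = 3.934 m; N'_7 = 78·cos56.0° − 4·3.934 = 27.9; c'Δl = 52.72; W sinα = 64.7
Σc'Δl = 252.4 kN/m; ΣN' = 544.9 kN/m; ΣW sinα = 462.5 kN/m
Resisting = 252.4 + 544.9·tan35.6° = 252.4 + 390.1 = 642.5 kN/m
FS = 642.5 / 462.5 = 1.389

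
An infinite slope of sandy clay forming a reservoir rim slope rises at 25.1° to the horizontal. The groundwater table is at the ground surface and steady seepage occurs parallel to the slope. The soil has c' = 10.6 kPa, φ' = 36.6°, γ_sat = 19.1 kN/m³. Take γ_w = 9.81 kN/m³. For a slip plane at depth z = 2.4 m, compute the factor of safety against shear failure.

FS = 1.37

With seepage parallel to the slope and the water table at the surface, the effective normal stress on the slip plane uses the buoyant unit weight γ' = γ_sat − γ_w while the driving shear stress uses γ_sat:
FS = [c' + γ' z cos²β tanφ'] / [γ_sat z sinβ cosβ]
γ' = 19.1 − 9.81 = 9.29 kN/m³
Numerator = 10.6 + 9.29·2.4·cos²25.1°·tan36.6° = 10.6 + 9.29·2.4·0.8201·0.7427 = 24.179 kPa
Denominator = 19.1·2.4·sin25.1°·cos25.1° = 19.1·2.4·0.4242·0.9056 = 17.609 kPa
FS = 24.179 / 17.609 = 1.373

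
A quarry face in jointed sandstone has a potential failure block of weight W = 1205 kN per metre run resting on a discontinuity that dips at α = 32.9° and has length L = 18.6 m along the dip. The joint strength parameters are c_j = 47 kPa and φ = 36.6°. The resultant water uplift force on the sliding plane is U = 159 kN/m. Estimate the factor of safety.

FS = 2.30

Resolving the block weight along and normal to the plane and applying the Mohr–Coulomb strength on the joint:
N' = W cosα − U = 1205·cos32.9° − 159 = 852.7 kN/m
Driving force T = W sinα = 1205·sin32.9° = 654.5 kN/m
Resisting force R = c_j·L + N'·tanφ = 47·18.6 + 852.7·tan36.6° = 874.2 + 633.3 = 1507.5 kN/m
FS = R / T = 1507.5 / 654.5 = 2.303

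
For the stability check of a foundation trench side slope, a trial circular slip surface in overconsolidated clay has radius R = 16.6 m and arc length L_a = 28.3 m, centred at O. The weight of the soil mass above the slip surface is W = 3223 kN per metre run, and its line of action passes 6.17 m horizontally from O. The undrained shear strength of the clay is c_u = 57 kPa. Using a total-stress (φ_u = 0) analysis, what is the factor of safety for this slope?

FS = 1.35

Taking moments about the centre O, the resisting moment is provided by the undrained shear strength acting along the arc:
M_R = c_u·L_a·R = 57·28.30·16.6 = 26777.5 kN·m/m
M_D = W·d = 3223·6.17 = 19885.9 kN·m/m
FS = M_R / M_D = 26777.5 / 19885.9 = 1.347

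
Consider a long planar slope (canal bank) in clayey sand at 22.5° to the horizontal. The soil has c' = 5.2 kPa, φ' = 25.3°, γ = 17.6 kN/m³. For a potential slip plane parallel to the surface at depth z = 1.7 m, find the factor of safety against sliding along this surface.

FS = 1.63

For an infinite slope with a slip plane parallel to the surface (no pore pressure): FS = [c' + γz cos²β tanφ'] / [γz sinβ cosβ].
γz = 17.6·1.7 = 29.92 kN/m²
Numerator = 5.2 + 29.92·cos²22.5°·tan25.3° = 5.2 + 29.92·0.8536·0.4727 = 17.272 kPa
Denominator = 29.92·sin22.5°·cos22.5° = 29.92·0.3827·0.9239 = 10.578 kPa
FS = 17.272 / 10.578 = 1.633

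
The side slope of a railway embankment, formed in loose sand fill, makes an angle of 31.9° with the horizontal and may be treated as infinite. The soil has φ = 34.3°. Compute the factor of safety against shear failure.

FS = 1.10

For a dry cohesionless infinite slope the factor of safety is FS = tanφ / tanβ.
FS = tan34.3° / tan31.9° = 0.6822 / 0.6224 = 1.096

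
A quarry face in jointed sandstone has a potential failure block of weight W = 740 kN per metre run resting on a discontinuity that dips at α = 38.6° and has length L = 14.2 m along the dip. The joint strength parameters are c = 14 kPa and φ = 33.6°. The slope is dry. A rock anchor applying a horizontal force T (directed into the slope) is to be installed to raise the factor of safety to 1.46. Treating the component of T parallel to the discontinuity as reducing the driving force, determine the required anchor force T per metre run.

Resolving forces along and normal to the sliding plane, with the horizontal anchor force T adding T·sinα to the effective normal force and T·cosα acting up the plane against the driving force:
FS = [cL + (W cosα + T sinα) tanφ] / [W sinα − T cosα]
Without the anchor: N' = 578.3 kN/m, driving T_d = 461.7 kN/m, resisting R = 14·14.2 + 578.3·tan33.6° = 583.0 kN/m, FS = 1.26.
Setting FS = 1.46 and solving for T:
1.46·(461.7 − T cos38.6°) = 583.0 + T sin38.6°·tan33.6°
T·(sin38.6°·tan33.6° + 1.46·cos38.6°) = 1.46·461.7 − 583.0
T·(0.6239·0.6644 + 1.46·0.7815) = 674.0 − 583.0 = 91.0
T·1.5555 = 91.0
T = 58.5 kN/m

T = 59 kN/m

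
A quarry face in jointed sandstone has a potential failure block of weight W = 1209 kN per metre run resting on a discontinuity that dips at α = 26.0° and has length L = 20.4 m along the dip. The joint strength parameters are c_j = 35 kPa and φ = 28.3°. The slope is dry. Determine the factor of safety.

FS = 2.45

Resolving the block weight along and normal to the plane and applying the Mohr–Coulomb strength on the joint:
N' = W cosα = 1209·cos26.0° = 1086.6 kN/m
Driving force T = W sinα = 1209·sin26.0° = 530.0 kN/m
Resisting force R = c_j·L + N'·tanφ = 35·20.4 + 1086.6·tan28.3° = 714.0 + 585.1 = 1299.1 kN/m
FS = R / T = 1299.1 / 530.0 = 2.451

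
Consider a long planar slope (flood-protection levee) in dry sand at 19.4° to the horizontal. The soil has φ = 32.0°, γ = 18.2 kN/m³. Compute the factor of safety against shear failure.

FS = 1.77

For a dry cohesionless infinite slope the factor of safety is FS = tanφ / tanβ.
FS = tan32.0° / tan19.4° = 0.6249 / 0.3522 = 1.774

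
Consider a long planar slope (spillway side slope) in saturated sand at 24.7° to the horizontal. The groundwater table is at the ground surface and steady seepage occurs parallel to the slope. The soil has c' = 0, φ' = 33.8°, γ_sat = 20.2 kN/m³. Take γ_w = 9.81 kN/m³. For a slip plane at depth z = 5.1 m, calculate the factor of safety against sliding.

FS = 0.75

With seepage parallel to the slope and the water table at the surface, the effective normal stress on the slip plane uses the buoyant unit weight γ' = γ_sat − γ_w while the driving shear stress uses γ_sat:
FS = [c' + γ' z cos²β tanφ'] / [γ_sat z sinβ cosβ]
(For c' = 0 this reduces to FS = (γ'/γ_sat)·tanφ'/tanβ.)
γ' = 20.2 − 9.81 = 10.39 kN/m³
Numerator = 0.0 + 10.39·5.1·cos²24.7°·tan33.8° = 0.0 + 10.39·5.1·0.8254·0.6694 = 29.279 kPa
Denominator = 20.2·5.1·sin24.7°·cos24.7° = 20.2·5.1·0.4179·0.9085 = 39.110 kPa
FS = 29.279 / 39.110 = 0.749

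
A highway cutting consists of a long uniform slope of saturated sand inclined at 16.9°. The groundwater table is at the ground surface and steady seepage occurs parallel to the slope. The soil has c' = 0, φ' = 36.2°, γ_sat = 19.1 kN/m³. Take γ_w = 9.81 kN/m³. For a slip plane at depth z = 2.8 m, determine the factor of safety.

With seepage parallel to the slope and the water table at the surface, the effective normal stress on the slip plane uses the buoyant unit weight γ' = γ_sat − γ_w while the driving shear stress uses γ_sat:
FS = [c' + γ' z cos²β tanφ'] / [γ_sat z sinβ cosβ]
(For c' = 0 this reduces to FS = (γ'/γ_sat)·tanφ'/tanβ.)
γ' = 19.1 − 9.81 = 9.29 kN/m³
Numerator = 0.0 + 9.29·2.8·cos²16.9°·tan36.2° = 0.0 + 9.29·2.8·0.9155·0.7319 = 17.429 kPa
Denominator = 19.1·2.8·sin16.9°·cos16.9° = 19.1·2.8·0.2907·0.9568 = 14.875 kPa
FS = 17.429 / 14.875 = 1.172

FS = 1.17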